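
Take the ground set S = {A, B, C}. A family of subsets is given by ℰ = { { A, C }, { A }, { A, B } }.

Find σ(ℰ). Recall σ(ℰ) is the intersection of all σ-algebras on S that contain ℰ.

σ(ℰ) (8 sets): { ∅, { A }, { B }, { C }, { A, B }, { A, C }, { B, C }, S }

Trace:
Initial family (5 sets): { ∅, { A }, { A, B }, { A, C }, S }.
Step 1: 3 new —
  { B }  = ᶜ of { A, C }
  { C }  = ᶜ of { A, B }
  { B, C }  = ᶜ of { A }
Step 2: stable.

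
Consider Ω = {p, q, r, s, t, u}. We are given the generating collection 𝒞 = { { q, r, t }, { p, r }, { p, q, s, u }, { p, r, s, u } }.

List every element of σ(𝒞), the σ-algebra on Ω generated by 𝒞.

Begin from { {}, { p, r }, { q, r, t }, { p, q, s, u }, { p, r, s, u }, Ω } (that is, 𝒞 plus ∅ and Ω).
Round 1: 6 new —
  { q, t }  = Ω∖{ p, r, s, u }
  { r, t }  = Ω∖{ p, q, s, u }
  { p, s, u }  = Ω∖{ q, r, t }
  { p, q, r, t }  = { q, r, t } ∪ { p, r }
  { q, s, t, u }  = Ω∖{ p, r }
  { p, q, r, s, u }  = { p, q, s, u } ∪ { p, r }
  — 12 sets.
Round 2: +6 →
  { t }  = Ω∖{ p, q, r, s, u }
  { s, u }  = Ω∖{ p, q, r, t }
  { p, r, t }  = { p, r } ∪ { r, t }
  { p, q, s, t, u }  = { q, t } ∪ { p, q, s, u }
  { p, r, s, t, u }  = { p, s, u } ∪ { r, t }
  { q, r, s, t, u }  = { q, r, t } ∪ { q, s, t, u }
  — 18 sets.
Round 3 adds 7:
  { p }  = Ω∖{ q, r, s, t, u }
  { q }  = Ω∖{ p, r, s, t, u }
  { r }  = Ω∖{ p, q, s, t, u }
  { q, s, u }  = Ω∖{ p, r, t }
  { s, t, u }  = { s, u } ∪ { t }
  { p, s, t, u }  = { p, s, u } ∪ { t }
  { r, s, t, u }  = { r, t } ∪ { s, u }
  — 25 sets.
Round 4: +7 →
  { p, q }  = Ω∖{ r, s, t, u }
  { p, t }  = { t } ∪ { p }
  { q, r }  = Ω∖{ p, s, t, u }
  { p, q, r }  = Ω∖{ s, t, u }
  { p, q, t }  = { q, t } ∪ { p }
  { r, s, u }  = { r } ∪ { s, u }
  { q, r, s, u }  = { q, s, u } ∪ { r }
  — 32 sets.
Round 5 adds nothing — fixpoint reached.

|σ(𝒞)| = 32.  σ(𝒞) = { {}, { p }, { q }, { r }, { t }, { p, q }, { p, r }, { p, t }, { q, r }, { q, t }, { r, t }, { s, u }, { p, q, r }, { p, q, t }, { p, r, t }, { p, s, u }, { q, r, t }, { q, s, u }, { r, s, u }, { s, t, u }, { p, q, r, t }, { p, q, s, u }, { p, r, s, u }, { p, s, t, u }, { q, r, s, u }, { q, s, t, u }, { r, s, t, u }, { p, q, r, s, u }, { p, q, s, t, u }, { p, r, s, t, u }, { q, r, s, t, u }, Ω }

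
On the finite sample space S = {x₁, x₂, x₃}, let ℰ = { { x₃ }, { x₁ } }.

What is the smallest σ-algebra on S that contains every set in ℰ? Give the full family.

Answer: σ(ℰ) = { ∅, { x₁ }, { x₂ }, { x₃ }, { x₁, x₂ }, { x₁, x₃ }, { x₂, x₃ }, S }

Check:
Take S₀ = ℰ ∪ {∅, S} = { ∅, { x₁ }, { x₃ }, S }.
Iteration 1: +3 →
  { x₁, x₂ }  = ᶜ of { x₃ }
  { x₁, x₃ }  = { x₃ } ∪ { x₁ }
  { x₂, x₃ }  = ᶜ of { x₁ }
  (now 7)
Iteration 2: 1 new —
  { x₂ }  = ᶜ of { x₁, x₃ }
  (now 8)
After Iteration 3 the family is unchanged; done.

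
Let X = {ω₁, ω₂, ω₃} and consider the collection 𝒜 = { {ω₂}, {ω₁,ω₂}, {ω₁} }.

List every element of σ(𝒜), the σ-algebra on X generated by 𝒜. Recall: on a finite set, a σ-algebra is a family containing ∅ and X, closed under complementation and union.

σ(𝒜) (8 sets): { ∅, {ω₁}, {ω₂}, {ω₃}, {ω₁,ω₂}, {ω₁,ω₃}, {ω₂,ω₃}, X }

Derivation:
Start: 𝒜 ∪ {∅, X} = { ∅, {ω₁}, {ω₂}, {ω₁,ω₂}, X }.
Pass 1. New:
  {ω₃}  = ᶜ of {ω₁,ω₂}
  {ω₁,ω₃}  = ᶜ of {ω₂}
  {ω₂,ω₃}  = ᶜ of {ω₁}
Pass 2: already closed under ᶜ and ∪.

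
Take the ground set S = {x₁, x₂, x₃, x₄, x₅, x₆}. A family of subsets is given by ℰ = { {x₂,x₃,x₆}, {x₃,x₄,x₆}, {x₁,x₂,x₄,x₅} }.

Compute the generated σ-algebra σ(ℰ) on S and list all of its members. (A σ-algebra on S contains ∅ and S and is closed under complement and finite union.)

Seed the family with ℰ together with ∅ and S: { {}, {x₂,x₃,x₆}, {x₃,x₄,x₆}, {x₁,x₂,x₄,x₅}, S }.
Pass 1. New:
  {x₃,x₆}  = ᶜ of {x₁,x₂,x₄,x₅}
  {x₁,x₂,x₅}  = ᶜ of {x₃,x₄,x₆}
  {x₁,x₄,x₅}  = ᶜ of {x₂,x₃,x₆}
  {x₂,x₃,x₄,x₆}  = {x₂,x₃,x₆} ∪ {x₃,x₄,x₆}
Pass 2: +3 →
  {x₁,x₅}  = ᶜ of {x₂,x₃,x₄,x₆}
  {x₁,x₂,x₃,x₅,x₆}  = {x₂,x₃,x₆} ∪ {x₁,x₂,x₅}
  {x₁,x₃,x₄,x₅,x₆}  = {x₁,x₄,x₅} ∪ {x₃,x₆}
Pass 3 adds 3:
  {x₂}  = ᶜ of {x₁,x₃,x₄,x₅,x₆}
  {x₄}  = ᶜ of {x₁,x₂,x₃,x₅,x₆}
  {x₁,x₃,x₅,x₆}  = {x₃,x₆} ∪ {x₁,x₅}
Pass 4: 1 new —
  {x₂,x₄}  = ᶜ of {x₁,x₃,x₅,x₆}
Pass 5: no new sets; the family is a σ-algebra.

|σ(ℰ)| = 16.  σ(ℰ) = { {}, {x₂}, {x₄}, {x₁,x₅}, {x₂,x₄}, {x₃,x₆}, {x₁,x₂,x₅}, {x₁,x₄,x₅}, {x₂,x₃,x₆}, {x₃,x₄,x₆}, {x₁,x₂,x₄,x₅}, {x₁,x₃,x₅,x₆}, {x₂,x₃,x₄,x₆}, {x₁,x₂,x₃,x₅,x₆}, {x₁,x₃,x₄,x₅,x₆}, S }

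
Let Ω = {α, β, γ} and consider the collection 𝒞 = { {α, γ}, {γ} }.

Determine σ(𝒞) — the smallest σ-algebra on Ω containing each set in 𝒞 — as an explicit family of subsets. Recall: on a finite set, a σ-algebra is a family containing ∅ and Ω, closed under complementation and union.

Answer: σ(𝒞) = { {}, {α}, {β}, {γ}, {α, β}, {α, γ}, {β, γ}, Ω }

Derivation:
Initial family (4 sets): { {}, {γ}, {α, γ}, Ω }.
Iteration 1 (2 new):
  {β}  = ᶜ of {α, γ}
  {α, β}  = ᶜ of {γ}
  — 6 sets.
Iteration 2: +1 →
  {β, γ}  = {γ} ∪ {β}
  — 7 sets.
Iteration 3 (1 new):
  {α}  = ᶜ of {β, γ}
  — 8 sets.
Iteration 4: already closed under ᶜ and ∪.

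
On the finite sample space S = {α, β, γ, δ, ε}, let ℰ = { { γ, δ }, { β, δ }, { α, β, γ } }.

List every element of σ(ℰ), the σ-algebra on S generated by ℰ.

Take S₀ = ℰ ∪ {∅, S} = { {  }, { β, δ }, { γ, δ }, { α, β, γ }, S }.
Iteration 1. New:
  { δ, ε }  = { α, β, γ }ᶜ
  { α, β, ε }  = { γ, δ }ᶜ
  { α, γ, ε }  = { β, δ }ᶜ
  { β, γ, δ }  = { γ, δ } ∪ { β, δ }
  { α, β, γ, δ }  = { γ, δ } ∪ { α, β, γ }
  |family| = 10
Iteration 2 (8 new):
  { ε }  = { α, β, γ, δ }ᶜ
  { α, ε }  = { β, γ, δ }ᶜ
  { β, δ, ε }  = { δ, ε } ∪ { β, δ }
  { γ, δ, ε }  = { γ, δ } ∪ { δ, ε }
  { α, β, γ, ε }  = { α, β, γ } ∪ { α, γ, ε }
  { α, β, δ, ε }  = { δ, ε } ∪ { α, β, ε }
  { α, γ, δ, ε }  = { γ, δ } ∪ { α, γ, ε }
  { β, γ, δ, ε }  = { β, γ, δ } ∪ { δ, ε }
  |family| = 18
Iteration 3: 7 new —
  { α }  = { β, γ, δ, ε }ᶜ
  { β }  = { α, γ, δ, ε }ᶜ
  { γ }  = { α, β, δ, ε }ᶜ
  { δ }  = { α, β, γ, ε }ᶜ
  { α, β }  = { γ, δ, ε }ᶜ
  { α, γ }  = { β, δ, ε }ᶜ
  { α, δ, ε }  = { δ, ε } ∪ { α, ε }
  |family| = 25
Iteration 4 adds 6:
  { α, δ }  = { δ } ∪ { α }
  { β, γ }  = { α, δ, ε }ᶜ
  { β, ε }  = { β } ∪ { ε }
  { γ, ε }  = { ε } ∪ { γ }
  { α, β, δ }  = { α, β } ∪ { δ }
  { α, γ, δ }  = { γ, δ } ∪ { α, γ }
  |family| = 31
Iteration 5. New:
  { β, γ, ε }  = { α, δ }ᶜ
  |family| = 32
Iteration 6: stable.

σ(ℰ) = { {  }, { α }, { β }, { γ }, { δ }, { ε }, { α, β }, { α, γ }, { α, δ }, { α, ε }, { β, γ }, { β, δ }, { β, ε }, { γ, δ }, { γ, ε }, { δ, ε }, { α, β, γ }, { α, β, δ }, { α, β, ε }, { α, γ, δ }, { α, γ, ε }, { α, δ, ε }, { β, γ, δ }, { β, γ, ε }, { β, δ, ε }, { γ, δ, ε }, { α, β, γ, δ }, { α, β, γ, ε }, { α, β, δ, ε }, { α, γ, δ, ε }, { β, γ, δ, ε }, S }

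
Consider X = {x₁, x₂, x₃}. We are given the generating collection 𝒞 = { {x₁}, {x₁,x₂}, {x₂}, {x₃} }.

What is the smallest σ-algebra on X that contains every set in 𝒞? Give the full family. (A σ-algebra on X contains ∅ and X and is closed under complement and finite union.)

σ(𝒞) (8 sets): { ∅, {x₁}, {x₂}, {x₃}, {x₁,x₂}, {x₁,x₃}, {x₂,x₃}, X }

Working:
Seed the family with 𝒞 together with ∅ and X: { ∅, {x₁}, {x₂}, {x₃}, {x₁,x₂}, X }.
Iteration 1: 2 new —
  {x₁,x₃}  = complement {x₂}
  {x₂,x₃}  = complement {x₁}
  |family| = 8
Iteration 2: already closed under ᶜ and ∪.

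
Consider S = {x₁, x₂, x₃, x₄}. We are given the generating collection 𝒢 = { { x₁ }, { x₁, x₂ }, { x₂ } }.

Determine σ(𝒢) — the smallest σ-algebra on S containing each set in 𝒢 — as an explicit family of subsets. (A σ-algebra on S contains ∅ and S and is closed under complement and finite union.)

Seed the family with 𝒢 together with ∅ and S: { ∅, { x₁ }, { x₂ }, { x₁, x₂ }, S }.
Iteration 1 (3 new):
  { x₃, x₄ }  = S∖{ x₁, x₂ }
  { x₁, x₃, x₄ }  = S∖{ x₂ }
  { x₂, x₃, x₄ }  = S∖{ x₁ }
  |family| = 8
Iteration 2: already closed under ᶜ and ∪.

σ(𝒢) = { ∅, { x₁ }, { x₂ }, { x₁, x₂ }, { x₃, x₄ }, { x₁, x₃, x₄ }, { x₂, x₃, x₄ }, S }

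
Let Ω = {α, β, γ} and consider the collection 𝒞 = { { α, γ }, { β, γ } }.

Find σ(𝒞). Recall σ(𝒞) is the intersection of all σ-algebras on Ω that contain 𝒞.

Begin from { {  }, { α, γ }, { β, γ }, Ω } (that is, 𝒞 plus ∅ and Ω).
Round 1. New:
  { α }  = complement { β, γ }
  { β }  = complement { α, γ }
  — 6 sets.
Round 2 (1 new):
  { α, β }  = { β } ∪ { α }
  — 7 sets.
Round 3: +1 →
  { γ }  = complement { α, β }
  — 8 sets.
After Round 4 the family is unchanged; done.

Therefore σ(𝒞) = { {  }, { α }, { β }, { γ }, { α, β }, { α, γ }, { β, γ }, Ω } (|σ(𝒞)| = 8).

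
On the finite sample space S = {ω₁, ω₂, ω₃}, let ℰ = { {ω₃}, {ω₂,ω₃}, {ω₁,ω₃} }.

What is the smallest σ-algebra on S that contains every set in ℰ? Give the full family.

Begin from { {}, {ω₃}, {ω₁,ω₃}, {ω₂,ω₃}, S } (that is, ℰ plus ∅ and S).
Pass 1: +3 →
  {ω₁}  = complement {ω₂,ω₃}
  {ω₂}  = complement {ω₁,ω₃}
  {ω₁,ω₂}  = complement {ω₃}
  [8 total]
Pass 2: closed — nothing new.

σ(ℰ) = { {}, {ω₁}, {ω₂}, {ω₃}, {ω₁,ω₂}, {ω₁,ω₃}, {ω₂,ω₃}, S }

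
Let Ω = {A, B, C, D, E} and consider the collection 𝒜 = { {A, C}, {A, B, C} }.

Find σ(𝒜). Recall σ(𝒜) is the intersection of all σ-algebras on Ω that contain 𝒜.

Answer: σ(𝒜) = { {}, {B}, {A, C}, {D, E}, {A, B, C}, {B, D, E}, {A, C, D, E}, Ω }

Check:
Take S₀ = 𝒜 ∪ {∅, Ω} = { {}, {A, C}, {A, B, C}, Ω }.
Step 1. New:
  {D, E}  = complement {A, B, C}
  {B, D, E}  = complement {A, C}
Step 2: 1 new —
  {A, C, D, E}  = {D, E} ∪ {A, C}
Step 3 (1 new):
  {B}  = complement {A, C, D, E}
Step 4: already closed under ᶜ and ∪.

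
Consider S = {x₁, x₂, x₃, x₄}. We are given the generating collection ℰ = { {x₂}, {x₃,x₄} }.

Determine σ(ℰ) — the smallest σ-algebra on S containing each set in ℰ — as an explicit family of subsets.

Begin from { {}, {x₂}, {x₃,x₄}, S } (that is, ℰ plus ∅ and S).
Step 1: +3 →
  {x₁,x₂}  = complement {x₃,x₄}
  {x₁,x₃,x₄}  = complement {x₂}
  {x₂,x₃,x₄}  = {x₂} ∪ {x₃,x₄}
  — 7 sets.
Step 2 (1 new):
  {x₁}  = complement {x₂,x₃,x₄}
  — 8 sets.
Step 3 adds nothing — fixpoint reached.

|σ(ℰ)| = 8.  σ(ℰ) = { {}, {x₁}, {x₂}, {x₁,x₂}, {x₃,x₄}, {x₁,x₃,x₄}, {x₂,x₃,x₄}, S }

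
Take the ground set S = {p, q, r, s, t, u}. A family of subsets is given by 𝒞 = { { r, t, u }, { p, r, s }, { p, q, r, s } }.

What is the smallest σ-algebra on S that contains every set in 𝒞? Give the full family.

Initial family (5 sets): { ∅, { p, r, s }, { r, t, u }, { p, q, r, s }, S }.
Iteration 1 adds 4:
  { t, u }  = ᶜ of { p, q, r, s }
  { p, q, s }  = ᶜ of { r, t, u }
  { q, t, u }  = ᶜ of { p, r, s }
  { p, r, s, t, u }  = { p, r, s } ∪ { r, t, u }
  [9 total]
Iteration 2: 3 new —
  { q }  = ᶜ of { p, r, s, t, u }
  { q, r, t, u }  = { q, t, u } ∪ { r, t, u }
  { p, q, s, t, u }  = { t, u } ∪ { p, q, s }
  [12 total]
Iteration 3 (2 new):
  { r }  = ᶜ of { p, q, s, t, u }
  { p, s }  = ᶜ of { q, r, t, u }
  [14 total]
Iteration 4: +2 →
  { q, r }  = { r } ∪ { q }
  { p, s, t, u }  = { p, s } ∪ { t, u }
  [16 total]
Iteration 5: stable.

Hence σ(𝒞) has 16 members: { ∅, { q }, { r }, { p, s }, { q, r }, { t, u }, { p, q, s }, { p, r, s }, { q, t, u }, { r, t, u }, { p, q, r, s }, { p, s, t, u }, { q, r, t, u }, { p, q, s, t, u }, { p, r, s, t, u }, S }.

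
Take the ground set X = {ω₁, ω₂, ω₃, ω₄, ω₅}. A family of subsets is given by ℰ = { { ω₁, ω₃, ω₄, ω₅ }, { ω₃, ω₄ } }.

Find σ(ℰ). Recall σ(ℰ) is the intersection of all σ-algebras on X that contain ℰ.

Take S₀ = ℰ ∪ {∅, X} = { ∅, { ω₃, ω₄ }, { ω₁, ω₃, ω₄, ω₅ }, X }.
Pass 1 adds 2:
  { ω₂ }  = X∖{ ω₁, ω₃, ω₄, ω₅ }
  { ω₁, ω₂, ω₅ }  = X∖{ ω₃, ω₄ }
  |family| = 6
Pass 2. New:
  { ω₂, ω₃, ω₄ }  = { ω₃, ω₄ } ∪ { ω₂ }
  |family| = 7
Pass 3: 1 new —
  { ω₁, ω₅ }  = X∖{ ω₂, ω₃, ω₄ }
  |family| = 8
Pass 4: already closed under ᶜ and ∪.

|σ(ℰ)| = 8.  σ(ℰ) = { ∅, { ω₂ }, { ω₁, ω₅ }, { ω₃, ω₄ }, { ω₁, ω₂, ω₅ }, { ω₂, ω₃, ω₄ }, { ω₁, ω₃, ω₄, ω₅ }, X }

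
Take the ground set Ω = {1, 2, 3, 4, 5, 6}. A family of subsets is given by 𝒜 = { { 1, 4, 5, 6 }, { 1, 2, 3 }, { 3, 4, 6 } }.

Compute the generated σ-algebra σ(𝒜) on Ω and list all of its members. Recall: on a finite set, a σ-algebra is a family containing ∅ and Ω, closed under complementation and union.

Seed the family with 𝒜 together with ∅ and Ω: { {  }, { 1, 2, 3 }, { 3, 4, 6 }, { 1, 4, 5, 6 }, Ω }.
Round 1 (5 new):
  { 2, 3 }  = ᶜ of { 1, 4, 5, 6 }
  { 1, 2, 5 }  = ᶜ of { 3, 4, 6 }
  { 4, 5, 6 }  = ᶜ of { 1, 2, 3 }
  { 1, 2, 3, 4, 6 }  = { 1, 2, 3 } ∪ { 3, 4, 6 }
  { 1, 3, 4, 5, 6 }  = { 1, 4, 5, 6 } ∪ { 3, 4, 6 }
  — 10 sets.
Round 2 (7 new):
  { 2 }  = ᶜ of { 1, 3, 4, 5, 6 }
  { 5 }  = ᶜ of { 1, 2, 3, 4, 6 }
  { 1, 2, 3, 5 }  = { 1, 2, 3 } ∪ { 1, 2, 5 }
  { 2, 3, 4, 6 }  = { 2, 3 } ∪ { 3, 4, 6 }
  { 3, 4, 5, 6 }  = { 3, 4, 6 } ∪ { 4, 5, 6 }
  { 1, 2, 4, 5, 6 }  = { 1, 4, 5, 6 } ∪ { 1, 2, 5 }
  { 2, 3, 4, 5, 6 }  = { 2, 3 } ∪ { 4, 5, 6 }
  — 17 sets.
Round 3: 8 new —
  { 1 }  = ᶜ of { 2, 3, 4, 5, 6 }
  { 3 }  = ᶜ of { 1, 2, 4, 5, 6 }
  { 1, 2 }  = ᶜ of { 3, 4, 5, 6 }
  { 1, 5 }  = ᶜ of { 2, 3, 4, 6 }
  { 2, 5 }  = { 2 } ∪ { 5 }
  { 4, 6 }  = ᶜ of { 1, 2, 3, 5 }
  { 2, 3, 5 }  = { 2, 3 } ∪ { 5 }
  { 2, 4, 5, 6 }  = { 2 } ∪ { 4, 5, 6 }
  — 25 sets.
Round 4. New:
  { 1, 3 }  = ᶜ of { 2, 4, 5, 6 }
  { 3, 5 }  = { 5 } ∪ { 3 }
  { 1, 3, 5 }  = { 3 } ∪ { 1, 5 }
  { 1, 4, 6 }  = ᶜ of { 2, 3, 5 }
  { 2, 4, 6 }  = { 2 } ∪ { 4, 6 }
  { 1, 2, 4, 6 }  = { 1, 2 } ∪ { 4, 6 }
  { 1, 3, 4, 6 }  = ᶜ of { 2, 5 }
  — 32 sets.
Round 5 adds nothing — fixpoint reached.

Therefore σ(𝒜) = { {  }, { 1 }, { 2 }, { 3 }, { 5 }, { 1, 2 }, { 1, 3 }, { 1, 5 }, { 2, 3 }, { 2, 5 }, { 3, 5 }, { 4, 6 }, { 1, 2, 3 }, { 1, 2, 5 }, { 1, 3, 5 }, { 1, 4, 6 }, { 2, 3, 5 }, { 2, 4, 6 }, { 3, 4, 6 }, { 4, 5, 6 }, { 1, 2, 3, 5 }, { 1, 2, 4, 6 }, { 1, 3, 4, 6 }, { 1, 4, 5, 6 }, { 2, 3, 4, 6 }, { 2, 4, 5, 6 }, { 3, 4, 5, 6 }, { 1, 2, 3, 4, 6 }, { 1, 2, 4, 5, 6 }, { 1, 3, 4, 5, 6 }, { 2, 3, 4, 5, 6 }, Ω } (|σ(𝒜)| = 32).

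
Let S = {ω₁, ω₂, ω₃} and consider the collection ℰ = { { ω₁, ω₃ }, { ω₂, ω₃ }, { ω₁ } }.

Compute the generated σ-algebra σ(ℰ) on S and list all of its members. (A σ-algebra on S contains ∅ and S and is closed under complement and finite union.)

Answer: σ(ℰ) = { {}, { ω₁ }, { ω₂ }, { ω₃ }, { ω₁, ω₂ }, { ω₁, ω₃ }, { ω₂, ω₃ }, S }

Working:
Start: ℰ ∪ {∅, S} = { {}, { ω₁ }, { ω₁, ω₃ }, { ω₂, ω₃ }, S }.
Pass 1. New:
  { ω₂ }  = complement { ω₁, ω₃ }
Pass 2: +1 →
  { ω₁, ω₂ }  = { ω₂ } ∪ { ω₁ }
Pass 3: 1 new —
  { ω₃ }  = complement { ω₁, ω₂ }
After Pass 4 the family is unchanged; done.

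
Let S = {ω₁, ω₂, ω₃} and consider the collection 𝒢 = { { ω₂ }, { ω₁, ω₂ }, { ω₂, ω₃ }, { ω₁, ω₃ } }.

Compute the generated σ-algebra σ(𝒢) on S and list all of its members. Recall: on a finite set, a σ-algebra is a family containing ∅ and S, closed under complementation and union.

Answer: σ(𝒢) = { {  }, { ω₁ }, { ω₂ }, { ω₃ }, { ω₁, ω₂ }, { ω₁, ω₃ }, { ω₂, ω₃ }, S }

Derivation:
Begin from { {  }, { ω₂ }, { ω₁, ω₂ }, { ω₁, ω₃ }, { ω₂, ω₃ }, S } (that is, 𝒢 plus ∅ and S).
Step 1: +2 →
  { ω₁ }  = { ω₂, ω₃ }ᶜ
  { ω₃ }  = { ω₁, ω₂ }ᶜ
Step 2: stable.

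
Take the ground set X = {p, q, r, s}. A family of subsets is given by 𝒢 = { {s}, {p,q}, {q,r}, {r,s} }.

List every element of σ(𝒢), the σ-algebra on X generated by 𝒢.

Answer: σ(𝒢) = { {}, {p}, {q}, {r}, {s}, {p,q}, {p,r}, {p,s}, {q,r}, {q,s}, {r,s}, {p,q,r}, {p,q,s}, {p,r,s}, {q,r,s}, X }

Check:
Begin from { {}, {s}, {p,q}, {q,r}, {r,s}, X } (that is, 𝒢 plus ∅ and X).
Iteration 1. New:
  {p,s}  = ᶜ of {q,r}
  {p,q,r}  = ᶜ of {s}
  {p,q,s}  = {p,q} ∪ {s}
  {q,r,s}  = {r,s} ∪ {q,r}
  — 10 sets.
Iteration 2. New:
  {p}  = ᶜ of {q,r,s}
  {r}  = ᶜ of {p,q,s}
  {p,r,s}  = {r,s} ∪ {p,s}
  — 13 sets.
Iteration 3: 2 new —
  {q}  = ᶜ of {p,r,s}
  {p,r}  = {r} ∪ {p}
  — 15 sets.
Iteration 4: 1 new —
  {q,s}  = ᶜ of {p,r}
  — 16 sets.
Iteration 5: already closed under ᶜ and ∪.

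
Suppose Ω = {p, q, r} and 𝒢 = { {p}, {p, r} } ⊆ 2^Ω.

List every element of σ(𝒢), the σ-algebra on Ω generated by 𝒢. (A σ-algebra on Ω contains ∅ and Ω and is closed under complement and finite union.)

Answer: σ(𝒢) = { ∅, {p}, {q}, {r}, {p, q}, {p, r}, {q, r}, Ω }

Derivation:
Begin from { ∅, {p}, {p, r}, Ω } (that is, 𝒢 plus ∅ and Ω).
Round 1: +2 →
  {q}  = {p, r}ᶜ
  {q, r}  = {p}ᶜ
  |family| = 6
Round 2 adds 1:
  {p, q}  = {q} ∪ {p}
  |family| = 7
Round 3 (1 new):
  {r}  = {p, q}ᶜ
  |family| = 8
Round 4: no new sets; the family is a σ-algebra.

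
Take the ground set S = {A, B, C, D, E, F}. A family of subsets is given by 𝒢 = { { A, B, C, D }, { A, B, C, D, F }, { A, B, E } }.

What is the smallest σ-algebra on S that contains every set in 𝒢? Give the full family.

Take S₀ = 𝒢 ∪ {∅, S} = { {  }, { A, B, E }, { A, B, C, D }, { A, B, C, D, F }, S }.
Round 1 (4 new):
  { E }  = { A, B, C, D, F }ᶜ
  { E, F }  = { A, B, C, D }ᶜ
  { C, D, F }  = { A, B, E }ᶜ
  { A, B, C, D, E }  = { A, B, E } ∪ { A, B, C, D }
Round 2: 3 new —
  { F }  = { A, B, C, D, E }ᶜ
  { A, B, E, F }  = { E, F } ∪ { A, B, E }
  { C, D, E, F }  = { E, F } ∪ { C, D, F }
Round 3. New:
  { A, B }  = { C, D, E, F }ᶜ
  { C, D }  = { A, B, E, F }ᶜ
Round 4. New:
  { A, B, F }  = { A, B } ∪ { F }
  { C, D, E }  = { C, D } ∪ { E }
After Round 5 the family is unchanged; done.

Hence σ(𝒢) has 16 members: { {  }, { E }, { F }, { A, B }, { C, D }, { E, F }, { A, B, E }, { A, B, F }, { C, D, E }, { C, D, F }, { A, B, C, D }, { A, B, E, F }, { C, D, E, F }, { A, B, C, D, E }, { A, B, C, D, F }, S }.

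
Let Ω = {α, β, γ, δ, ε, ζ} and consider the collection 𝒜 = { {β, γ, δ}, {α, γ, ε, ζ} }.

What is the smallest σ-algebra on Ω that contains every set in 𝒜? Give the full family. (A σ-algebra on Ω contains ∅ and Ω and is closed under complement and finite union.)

σ(𝒜) (8 sets): { {}, {γ}, {β, δ}, {α, ε, ζ}, {β, γ, δ}, {α, γ, ε, ζ}, {α, β, δ, ε, ζ}, Ω }

Derivation:
Take S₀ = 𝒜 ∪ {∅, Ω} = { {}, {β, γ, δ}, {α, γ, ε, ζ}, Ω }.
Round 1 adds 2:
  {β, δ}  = complement {α, γ, ε, ζ}
  {α, ε, ζ}  = complement {β, γ, δ}
  (now 6)
Round 2: +1 →
  {α, β, δ, ε, ζ}  = {α, ε, ζ} ∪ {β, δ}
  (now 7)
Round 3 adds 1:
  {γ}  = complement {α, β, δ, ε, ζ}
  (now 8)
Round 4: already closed under ᶜ and ∪.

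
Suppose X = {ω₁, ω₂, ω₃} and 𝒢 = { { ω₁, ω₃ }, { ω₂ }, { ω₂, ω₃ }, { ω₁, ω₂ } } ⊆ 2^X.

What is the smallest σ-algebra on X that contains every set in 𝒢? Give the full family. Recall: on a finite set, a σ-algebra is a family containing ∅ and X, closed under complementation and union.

Initial family (6 sets): { {  }, { ω₂ }, { ω₁, ω₂ }, { ω₁, ω₃ }, { ω₂, ω₃ }, X }.
Iteration 1: 2 new —
  { ω₁ }  = { ω₂, ω₃ }ᶜ
  { ω₃ }  = { ω₁, ω₂ }ᶜ
Iteration 2 adds nothing — fixpoint reached.

Therefore σ(𝒢) = { {  }, { ω₁ }, { ω₂ }, { ω₃ }, { ω₁, ω₂ }, { ω₁, ω₃ }, { ω₂, ω₃ }, X } (|σ(𝒢)| = 8).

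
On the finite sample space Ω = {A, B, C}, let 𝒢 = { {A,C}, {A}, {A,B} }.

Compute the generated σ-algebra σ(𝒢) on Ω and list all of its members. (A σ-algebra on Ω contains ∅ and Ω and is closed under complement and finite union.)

Initial family (5 sets): { ∅, {A}, {A,B}, {A,C}, Ω }.
Pass 1: +3 →
  {B}  = complement {A,C}
  {C}  = complement {A,B}
  {B,C}  = complement {A}
  [8 total]
After Pass 2 the family is unchanged; done.

|σ(𝒢)| = 8.  σ(𝒢) = { ∅, {A}, {B}, {C}, {A,B}, {A,C}, {B,C}, Ω }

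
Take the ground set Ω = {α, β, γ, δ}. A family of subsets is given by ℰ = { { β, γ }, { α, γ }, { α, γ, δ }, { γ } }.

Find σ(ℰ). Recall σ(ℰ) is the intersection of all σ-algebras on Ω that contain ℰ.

Initial family (6 sets): { {}, { γ }, { α, γ }, { β, γ }, { α, γ, δ }, Ω }.
Iteration 1 adds 5:
  { β }  = Ω∖{ α, γ, δ }
  { α, δ }  = Ω∖{ β, γ }
  { β, δ }  = Ω∖{ α, γ }
  { α, β, γ }  = { β, γ } ∪ { α, γ }
  { α, β, δ }  = Ω∖{ γ }
  [11 total]
Iteration 2 adds 2:
  { δ }  = Ω∖{ α, β, γ }
  { β, γ, δ }  = { γ } ∪ { β, δ }
  [13 total]
Iteration 3: 2 new —
  { α }  = Ω∖{ β, γ, δ }
  { γ, δ }  = { γ } ∪ { δ }
  [15 total]
Iteration 4 (1 new):
  { α, β }  = Ω∖{ γ, δ }
  [16 total]
Iteration 5: already closed under ᶜ and ∪.

σ(ℰ) = { {}, { α }, { β }, { γ }, { δ }, { α, β }, { α, γ }, { α, δ }, { β, γ }, { β, δ }, { γ, δ }, { α, β, γ }, { α, β, δ }, { α, γ, δ }, { β, γ, δ }, Ω }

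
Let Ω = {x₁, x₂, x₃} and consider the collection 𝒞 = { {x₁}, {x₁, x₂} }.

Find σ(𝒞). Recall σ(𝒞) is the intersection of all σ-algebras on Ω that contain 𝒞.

Begin from { {}, {x₁}, {x₁, x₂}, Ω } (that is, 𝒞 plus ∅ and Ω).
Iteration 1 adds 2:
  {x₃}  = complement {x₁, x₂}
  {x₂, x₃}  = complement {x₁}
  — 6 sets.
Iteration 2: +1 →
  {x₁, x₃}  = {x₃} ∪ {x₁}
  — 7 sets.
Iteration 3 (1 new):
  {x₂}  = complement {x₁, x₃}
  — 8 sets.
Iteration 4: already closed under ᶜ and ∪.

σ(𝒞) = { {}, {x₁}, {x₂}, {x₃}, {x₁, x₂}, {x₁, x₃}, {x₂, x₃}, Ω }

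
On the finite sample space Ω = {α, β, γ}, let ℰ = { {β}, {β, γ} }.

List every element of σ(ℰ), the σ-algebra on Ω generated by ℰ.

Begin from { {}, {β}, {β, γ}, Ω } (that is, ℰ plus ∅ and Ω).
Pass 1: +2 →
  {α}  = {β, γ}ᶜ
  {α, γ}  = {β}ᶜ
  |family| = 6
Pass 2. New:
  {α, β}  = {β} ∪ {α}
  |family| = 7
Pass 3: +1 →
  {γ}  = {α, β}ᶜ
  |family| = 8
Pass 4: already closed under ᶜ and ∪.

|σ(ℰ)| = 8.  σ(ℰ) = { {}, {α}, {β}, {γ}, {α, β}, {α, γ}, {β, γ}, Ω }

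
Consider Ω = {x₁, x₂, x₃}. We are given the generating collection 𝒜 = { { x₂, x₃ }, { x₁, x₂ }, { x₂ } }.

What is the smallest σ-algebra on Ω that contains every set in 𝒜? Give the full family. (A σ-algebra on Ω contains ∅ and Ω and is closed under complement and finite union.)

Start: 𝒜 ∪ {∅, Ω} = { {  }, { x₂ }, { x₁, x₂ }, { x₂, x₃ }, Ω }.
Step 1 adds 3:
  { x₁ }  = { x₂, x₃ }ᶜ
  { x₃ }  = { x₁, x₂ }ᶜ
  { x₁, x₃ }  = { x₂ }ᶜ
  (now 8)
Step 2: stable.

|σ(𝒜)| = 8.  σ(𝒜) = { {  }, { x₁ }, { x₂ }, { x₃ }, { x₁, x₂ }, { x₁, x₃ }, { x₂, x₃ }, Ω }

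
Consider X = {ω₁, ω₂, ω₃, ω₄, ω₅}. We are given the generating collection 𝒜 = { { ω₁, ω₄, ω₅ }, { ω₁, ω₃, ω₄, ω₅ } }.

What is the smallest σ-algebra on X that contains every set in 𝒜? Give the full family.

σ(𝒜) = { ∅, { ω₂ }, { ω₃ }, { ω₂, ω₃ }, { ω₁, ω₄, ω₅ }, { ω₁, ω₂, ω₄, ω₅ }, { ω₁, ω₃, ω₄, ω₅ }, X }

Trace:
Take S₀ = 𝒜 ∪ {∅, X} = { ∅, { ω₁, ω₄, ω₅ }, { ω₁, ω₃, ω₄, ω₅ }, X }.
Pass 1. New:
  { ω₂ }  = X∖{ ω₁, ω₃, ω₄, ω₅ }
  { ω₂, ω₃ }  = X∖{ ω₁, ω₄, ω₅ }
  |family| = 6
Pass 2. New:
  { ω₁, ω₂, ω₄, ω₅ }  = { ω₁, ω₄, ω₅ } ∪ { ω₂ }
  |family| = 7
Pass 3 adds 1:
  { ω₃ }  = X∖{ ω₁, ω₂, ω₄, ω₅ }
  |family| = 8
Pass 4 adds nothing — fixpoint reached.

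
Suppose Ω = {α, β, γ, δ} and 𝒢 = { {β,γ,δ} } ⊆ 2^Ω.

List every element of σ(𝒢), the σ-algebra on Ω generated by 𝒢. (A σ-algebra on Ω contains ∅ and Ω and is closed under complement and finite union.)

σ(𝒢) (4 sets): { {}, {α}, {β,γ,δ}, Ω }

Trace:
Begin from { {}, {β,γ,δ}, Ω } (that is, 𝒢 plus ∅ and Ω).
Iteration 1: +1 →
  {α}  = {β,γ,δ}ᶜ
  (now 4)
After Iteration 2 the family is unchanged; done.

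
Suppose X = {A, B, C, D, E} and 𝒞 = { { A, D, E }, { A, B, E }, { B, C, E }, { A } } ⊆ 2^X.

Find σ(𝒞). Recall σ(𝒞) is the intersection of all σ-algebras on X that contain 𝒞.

σ(𝒞) (32 sets): { ∅, { A }, { B }, { C }, { D }, { E }, { A, B }, { A, C }, { A, D }, { A, E }, { B, C }, { B, D }, { B, E }, { C, D }, { C, E }, { D, E }, { A, B, C }, { A, B, D }, { A, B, E }, { A, C, D }, { A, C, E }, { A, D, E }, { B, C, D }, { B, C, E }, { B, D, E }, { C, D, E }, { A, B, C, D }, { A, B, C, E }, { A, B, D, E }, { A, C, D, E }, { B, C, D, E }, X }

Working:
Seed the family with 𝒞 together with ∅ and X: { ∅, { A }, { A, B, E }, { A, D, E }, { B, C, E }, X }.
Round 1 (6 new):
  { A, D }  = ᶜ of { B, C, E }
  { B, C }  = ᶜ of { A, D, E }
  { C, D }  = ᶜ of { A, B, E }
  { A, B, C, E }  = { A, B, E } ∪ { B, C, E }
  { A, B, D, E }  = { A, D, E } ∪ { A, B, E }
  { B, C, D, E }  = ᶜ of { A }
  |family| = 12
Round 2 (7 new):
  { C }  = ᶜ of { A, B, D, E }
  { D }  = ᶜ of { A, B, C, E }
  { A, B, C }  = { B, C } ∪ { A }
  { A, C, D }  = { C, D } ∪ { A, D }
  { B, C, D }  = { C, D } ∪ { B, C }
  { A, B, C, D }  = { B, C } ∪ { A, D }
  { A, C, D, E }  = { A, D, E } ∪ { C, D }
  |family| = 19
Round 3: 6 new —
  { B }  = ᶜ of { A, C, D, E }
  { E }  = ᶜ of { A, B, C, D }
  { A, C }  = { C } ∪ { A }
  { A, E }  = ᶜ of { B, C, D }
  { B, E }  = ᶜ of { A, C, D }
  { D, E }  = ᶜ of { A, B, C }
  |family| = 25
Round 4 adds 7:
  { A, B }  = { B } ∪ { A }
  { B, D }  = { B } ∪ { D }
  { C, E }  = { E } ∪ { C }
  { A, B, D }  = { B } ∪ { A, D }
  { A, C, E }  = { E } ∪ { A, C }
  { B, D, E }  = ᶜ of { A, C }
  { C, D, E }  = { C, D } ∪ { E }
  |family| = 32
Round 5 adds nothing — fixpoint reached.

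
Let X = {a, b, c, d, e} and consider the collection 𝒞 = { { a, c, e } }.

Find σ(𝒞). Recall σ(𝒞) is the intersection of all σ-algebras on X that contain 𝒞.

Take S₀ = 𝒞 ∪ {∅, X} = { {  }, { a, c, e }, X }.
Round 1 adds 1:
  { b, d }  = complement { a, c, e }
  |family| = 4
After Round 2 the family is unchanged; done.

Hence σ(𝒞) has 4 members: { {  }, { b, d }, { a, c, e }, X }.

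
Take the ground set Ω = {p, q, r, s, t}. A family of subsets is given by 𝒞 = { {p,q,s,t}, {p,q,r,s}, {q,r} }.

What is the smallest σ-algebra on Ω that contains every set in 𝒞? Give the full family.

|σ(𝒞)| = 16.  σ(𝒞) = { {}, {q}, {r}, {t}, {p,s}, {q,r}, {q,t}, {r,t}, {p,q,s}, {p,r,s}, {p,s,t}, {q,r,t}, {p,q,r,s}, {p,q,s,t}, {p,r,s,t}, Ω }

Check:
Take S₀ = 𝒞 ∪ {∅, Ω} = { {}, {q,r}, {p,q,r,s}, {p,q,s,t}, Ω }.
Pass 1. New:
  {r}  = {p,q,s,t}ᶜ
  {t}  = {p,q,r,s}ᶜ
  {p,s,t}  = {q,r}ᶜ
Pass 2: 3 new —
  {r,t}  = {r} ∪ {t}
  {q,r,t}  = {q,r} ∪ {t}
  {p,r,s,t}  = {p,s,t} ∪ {r}
Pass 3 (3 new):
  {q}  = {p,r,s,t}ᶜ
  {p,s}  = {q,r,t}ᶜ
  {p,q,s}  = {r,t}ᶜ
Pass 4 (2 new):
  {q,t}  = {q} ∪ {t}
  {p,r,s}  = {r} ∪ {p,s}
Pass 5: stable.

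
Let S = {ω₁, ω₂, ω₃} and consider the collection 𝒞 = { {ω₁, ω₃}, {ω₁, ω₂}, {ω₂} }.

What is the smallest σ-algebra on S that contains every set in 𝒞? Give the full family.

|σ(𝒞)| = 8.  σ(𝒞) = { {}, {ω₁}, {ω₂}, {ω₃}, {ω₁, ω₂}, {ω₁, ω₃}, {ω₂, ω₃}, S }

Derivation:
Seed the family with 𝒞 together with ∅ and S: { {}, {ω₂}, {ω₁, ω₂}, {ω₁, ω₃}, S }.
Round 1: +1 →
  {ω₃}  = complement {ω₁, ω₂}
  — 6 sets.
Round 2 adds 1:
  {ω₂, ω₃}  = {ω₃} ∪ {ω₂}
  — 7 sets.
Round 3: 1 new —
  {ω₁}  = complement {ω₂, ω₃}
  — 8 sets.
Round 4 adds nothing — fixpoint reached.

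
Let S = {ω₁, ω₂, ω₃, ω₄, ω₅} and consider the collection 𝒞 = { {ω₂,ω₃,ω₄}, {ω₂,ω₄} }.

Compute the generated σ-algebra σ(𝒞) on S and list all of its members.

|σ(𝒞)| = 8.  σ(𝒞) = { ∅, {ω₃}, {ω₁,ω₅}, {ω₂,ω₄}, {ω₁,ω₃,ω₅}, {ω₂,ω₃,ω₄}, {ω₁,ω₂,ω₄,ω₅}, S }

Check:
Begin from { ∅, {ω₂,ω₄}, {ω₂,ω₃,ω₄}, S } (that is, 𝒞 plus ∅ and S).
Step 1 (2 new):
  {ω₁,ω₅}  = complement {ω₂,ω₃,ω₄}
  {ω₁,ω₃,ω₅}  = complement {ω₂,ω₄}
  |family| = 6
Step 2: 1 new —
  {ω₁,ω₂,ω₄,ω₅}  = {ω₁,ω₅} ∪ {ω₂,ω₄}
  |family| = 7
Step 3 adds 1:
  {ω₃}  = complement {ω₁,ω₂,ω₄,ω₅}
  |family| = 8
Step 4: closed — nothing new.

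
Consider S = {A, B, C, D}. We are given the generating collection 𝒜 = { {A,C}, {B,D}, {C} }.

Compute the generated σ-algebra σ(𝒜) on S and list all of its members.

σ(𝒜) (8 sets): { {}, {A}, {C}, {A,C}, {B,D}, {A,B,D}, {B,C,D}, S }

Trace:
Start: 𝒜 ∪ {∅, S} = { {}, {C}, {A,C}, {B,D}, S }.
Step 1: +2 →
  {A,B,D}  = ᶜ of {C}
  {B,C,D}  = {C} ∪ {B,D}
  — 7 sets.
Step 2 adds 1:
  {A}  = ᶜ of {B,C,D}
  — 8 sets.
Step 3: closed — nothing new.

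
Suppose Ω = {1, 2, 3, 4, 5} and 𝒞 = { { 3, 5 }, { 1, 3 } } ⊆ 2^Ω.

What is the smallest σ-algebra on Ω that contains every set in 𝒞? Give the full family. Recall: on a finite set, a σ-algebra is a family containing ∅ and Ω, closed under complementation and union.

Begin from { ∅, { 1, 3 }, { 3, 5 }, Ω } (that is, 𝒞 plus ∅ and Ω).
Round 1 (3 new):
  { 1, 2, 4 }  = { 3, 5 }ᶜ
  { 1, 3, 5 }  = { 3, 5 } ∪ { 1, 3 }
  { 2, 4, 5 }  = { 1, 3 }ᶜ
  — 7 sets.
Round 2: +4 →
  { 2, 4 }  = { 1, 3, 5 }ᶜ
  { 1, 2, 3, 4 }  = { 1, 3 } ∪ { 1, 2, 4 }
  { 1, 2, 4, 5 }  = { 1, 2, 4 } ∪ { 2, 4, 5 }
  { 2, 3, 4, 5 }  = { 3, 5 } ∪ { 2, 4, 5 }
  — 11 sets.
Round 3 (3 new):
  { 1 }  = { 2, 3, 4, 5 }ᶜ
  { 3 }  = { 1, 2, 4, 5 }ᶜ
  { 5 }  = { 1, 2, 3, 4 }ᶜ
  — 14 sets.
Round 4. New:
  { 1, 5 }  = { 5 } ∪ { 1 }
  { 2, 3, 4 }  = { 3 } ∪ { 2, 4 }
  — 16 sets.
Round 5: stable.

σ(𝒞) = { ∅, { 1 }, { 3 }, { 5 }, { 1, 3 }, { 1, 5 }, { 2, 4 }, { 3, 5 }, { 1, 2, 4 }, { 1, 3, 5 }, { 2, 3, 4 }, { 2, 4, 5 }, { 1, 2, 3, 4 }, { 1, 2, 4, 5 }, { 2, 3, 4, 5 }, Ω }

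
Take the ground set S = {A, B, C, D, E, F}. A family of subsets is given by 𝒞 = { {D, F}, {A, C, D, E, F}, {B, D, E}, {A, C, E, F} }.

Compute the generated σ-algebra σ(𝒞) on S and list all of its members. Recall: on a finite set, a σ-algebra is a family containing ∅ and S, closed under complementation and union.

Start: 𝒞 ∪ {∅, S} = { {}, {D, F}, {B, D, E}, {A, C, E, F}, {A, C, D, E, F}, S }.
Step 1 adds 5:
  {B}  = ᶜ of {A, C, D, E, F}
  {B, D}  = ᶜ of {A, C, E, F}
  {A, C, F}  = ᶜ of {B, D, E}
  {A, B, C, E}  = ᶜ of {D, F}
  {B, D, E, F}  = {D, F} ∪ {B, D, E}
  |family| = 11
Step 2: 7 new —
  {A, C}  = ᶜ of {B, D, E, F}
  {B, D, F}  = {B} ∪ {D, F}
  {A, B, C, F}  = {A, C, F} ∪ {B}
  {A, C, D, F}  = {A, C, F} ∪ {D, F}
  {A, B, C, D, E}  = {A, B, C, E} ∪ {B, D}
  {A, B, C, D, F}  = {A, C, F} ∪ {B, D}
  {A, B, C, E, F}  = {A, C, E, F} ∪ {B}
  |family| = 18
Step 3. New:
  {D}  = ᶜ of {A, B, C, E, F}
  {E}  = ᶜ of {A, B, C, D, F}
  {F}  = ᶜ of {A, B, C, D, E}
  {B, E}  = ᶜ of {A, C, D, F}
  {D, E}  = ᶜ of {A, B, C, F}
  {A, B, C}  = {A, C} ∪ {B}
  {A, C, E}  = ᶜ of {B, D, F}
  {A, B, C, D}  = {A, C} ∪ {B, D}
  |family| = 26
Step 4: +6 →
  {B, F}  = {B} ∪ {F}
  {E, F}  = ᶜ of {A, B, C, D}
  {A, C, D}  = {A, C} ∪ {D}
  {B, E, F}  = {B, E} ∪ {F}
  {D, E, F}  = ᶜ of {A, B, C}
  {A, C, D, E}  = {A, C, E} ∪ {D, E}
  |family| = 32
Step 5: closed — nothing new.

σ(𝒞) = { {}, {B}, {D}, {E}, {F}, {A, C}, {B, D}, {B, E}, {B, F}, {D, E}, {D, F}, {E, F}, {A, B, C}, {A, C, D}, {A, C, E}, {A, C, F}, {B, D, E}, {B, D, F}, {B, E, F}, {D, E, F}, {A, B, C, D}, {A, B, C, E}, {A, B, C, F}, {A, C, D, E}, {A, C, D, F}, {A, C, E, F}, {B, D, E, F}, {A, B, C, D, E}, {A, B, C, D, F}, {A, B, C, E, F}, {A, C, D, E, F}, S }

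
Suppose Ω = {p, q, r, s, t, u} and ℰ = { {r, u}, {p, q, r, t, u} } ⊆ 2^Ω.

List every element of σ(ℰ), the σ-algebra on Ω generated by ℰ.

σ(ℰ) = { {}, {s}, {r, u}, {p, q, t}, {r, s, u}, {p, q, s, t}, {p, q, r, t, u}, Ω }

Derivation:
Seed the family with ℰ together with ∅ and Ω: { {}, {r, u}, {p, q, r, t, u}, Ω }.
Iteration 1. New:
  {s}  = ᶜ of {p, q, r, t, u}
  {p, q, s, t}  = ᶜ of {r, u}
  (now 6)
Iteration 2 (1 new):
  {r, s, u}  = {r, u} ∪ {s}
  (now 7)
Iteration 3: +1 →
  {p, q, t}  = ᶜ of {r, s, u}
  (now 8)
Iteration 4 adds nothing — fixpoint reached.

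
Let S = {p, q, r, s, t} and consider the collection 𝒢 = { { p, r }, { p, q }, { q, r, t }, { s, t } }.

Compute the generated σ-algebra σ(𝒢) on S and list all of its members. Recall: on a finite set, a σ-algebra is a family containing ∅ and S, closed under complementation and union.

Start: 𝒢 ∪ {∅, S} = { {  }, { p, q }, { p, r }, { s, t }, { q, r, t }, S }.
Pass 1: +8 →
  { p, s }  = ᶜ of { q, r, t }
  { p, q, r }  = ᶜ of { s, t }
  { q, s, t }  = ᶜ of { p, r }
  { r, s, t }  = ᶜ of { p, q }
  { p, q, r, t }  = { q, r, t } ∪ { p, q }
  { p, q, s, t }  = { s, t } ∪ { p, q }
  { p, r, s, t }  = { s, t } ∪ { p, r }
  { q, r, s, t }  = { s, t } ∪ { q, r, t }
  — 14 sets.
Pass 2. New:
  { p }  = ᶜ of { q, r, s, t }
  { q }  = ᶜ of { p, r, s, t }
  { r }  = ᶜ of { p, q, s, t }
  { s }  = ᶜ of { p, q, r, t }
  { p, q, s }  = { p, q } ∪ { p, s }
  { p, r, s }  = { p, s } ∪ { p, r }
  { p, s, t }  = { s, t } ∪ { p, s }
  { p, q, r, s }  = { p, q, r } ∪ { p, s }
  — 22 sets.
Pass 3 adds 6:
  { t }  = ᶜ of { p, q, r, s }
  { q, r }  = ᶜ of { p, s, t }
  { q, s }  = { q } ∪ { s }
  { q, t }  = ᶜ of { p, r, s }
  { r, s }  = { r } ∪ { s }
  { r, t }  = ᶜ of { p, q, s }
  — 28 sets.
Pass 4: 4 new —
  { p, t }  = { t } ∪ { p }
  { p, q, t }  = ᶜ of { r, s }
  { p, r, t }  = ᶜ of { q, s }
  { q, r, s }  = { r, s } ∪ { q }
  — 32 sets.
Pass 5: stable.

Hence σ(𝒢) has 32 members: { {  }, { p }, { q }, { r }, { s }, { t }, { p, q }, { p, r }, { p, s }, { p, t }, { q, r }, { q, s }, { q, t }, { r, s }, { r, t }, { s, t }, { p, q, r }, { p, q, s }, { p, q, t }, { p, r, s }, { p, r, t }, { p, s, t }, { q, r, s }, { q, r, t }, { q, s, t }, { r, s, t }, { p, q, r, s }, { p, q, r, t }, { p, q, s, t }, { p, r, s, t }, { q, r, s, t }, S }.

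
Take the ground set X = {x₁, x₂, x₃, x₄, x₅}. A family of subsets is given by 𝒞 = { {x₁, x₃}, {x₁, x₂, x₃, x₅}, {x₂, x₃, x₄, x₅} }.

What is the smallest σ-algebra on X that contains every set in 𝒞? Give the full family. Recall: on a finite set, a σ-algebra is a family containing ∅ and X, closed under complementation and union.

σ(𝒞) (16 sets): { {}, {x₁}, {x₃}, {x₄}, {x₁, x₃}, {x₁, x₄}, {x₂, x₅}, {x₃, x₄}, {x₁, x₂, x₅}, {x₁, x₃, x₄}, {x₂, x₃, x₅}, {x₂, x₄, x₅}, {x₁, x₂, x₃, x₅}, {x₁, x₂, x₄, x₅}, {x₂, x₃, x₄, x₅}, X }

Check:
Start: 𝒞 ∪ {∅, X} = { {}, {x₁, x₃}, {x₁, x₂, x₃, x₅}, {x₂, x₃, x₄, x₅}, X }.
Pass 1: 3 new —
  {x₁}  = {x₂, x₃, x₄, x₅}ᶜ
  {x₄}  = {x₁, x₂, x₃, x₅}ᶜ
  {x₂, x₄, x₅}  = {x₁, x₃}ᶜ
  (now 8)
Pass 2: 3 new —
  {x₁, x₄}  = {x₄} ∪ {x₁}
  {x₁, x₃, x₄}  = {x₄} ∪ {x₁, x₃}
  {x₁, x₂, x₄, x₅}  = {x₂, x₄, x₅} ∪ {x₁}
  (now 11)
Pass 3. New:
  {x₃}  = {x₁, x₂, x₄, x₅}ᶜ
  {x₂, x₅}  = {x₁, x₃, x₄}ᶜ
  {x₂, x₃, x₅}  = {x₁, x₄}ᶜ
  (now 14)
Pass 4 (2 new):
  {x₃, x₄}  = {x₃} ∪ {x₄}
  {x₁, x₂, x₅}  = {x₂, x₅} ∪ {x₁}
  (now 16)
Pass 5: stable.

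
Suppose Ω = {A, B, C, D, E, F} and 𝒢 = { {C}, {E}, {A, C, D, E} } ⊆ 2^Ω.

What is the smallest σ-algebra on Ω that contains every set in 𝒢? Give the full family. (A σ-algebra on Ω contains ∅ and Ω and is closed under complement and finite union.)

Take S₀ = 𝒢 ∪ {∅, Ω} = { ∅, {C}, {E}, {A, C, D, E}, Ω }.
Pass 1: 4 new —
  {B, F}  = Ω∖{A, C, D, E}
  {C, E}  = {C} ∪ {E}
  {A, B, C, D, F}  = Ω∖{E}
  {A, B, D, E, F}  = Ω∖{C}
  (now 9)
Pass 2: +4 →
  {B, C, F}  = {B, F} ∪ {C}
  {B, E, F}  = {B, F} ∪ {E}
  {A, B, D, F}  = Ω∖{C, E}
  {B, C, E, F}  = {B, F} ∪ {C, E}
  (now 13)
Pass 3 (3 new):
  {A, D}  = Ω∖{B, C, E, F}
  {A, C, D}  = Ω∖{B, E, F}
  {A, D, E}  = Ω∖{B, C, F}
  (now 16)
Pass 4: already closed under ᶜ and ∪.

Hence σ(𝒢) has 16 members: { ∅, {C}, {E}, {A, D}, {B, F}, {C, E}, {A, C, D}, {A, D, E}, {B, C, F}, {B, E, F}, {A, B, D, F}, {A, C, D, E}, {B, C, E, F}, {A, B, C, D, F}, {A, B, D, E, F}, Ω }.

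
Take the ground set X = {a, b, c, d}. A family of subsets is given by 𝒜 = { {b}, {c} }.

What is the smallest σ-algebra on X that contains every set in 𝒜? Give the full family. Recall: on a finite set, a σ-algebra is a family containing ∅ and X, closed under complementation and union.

Start: 𝒜 ∪ {∅, X} = { {}, {b}, {c}, X }.
Round 1. New:
  {b,c}  = {c} ∪ {b}
  {a,b,d}  = X∖{c}
  {a,c,d}  = X∖{b}
  |family| = 7
Round 2: +1 →
  {a,d}  = X∖{b,c}
  |family| = 8
Round 3: stable.

Hence σ(𝒜) has 8 members: { {}, {b}, {c}, {a,d}, {b,c}, {a,b,d}, {a,c,d}, X }.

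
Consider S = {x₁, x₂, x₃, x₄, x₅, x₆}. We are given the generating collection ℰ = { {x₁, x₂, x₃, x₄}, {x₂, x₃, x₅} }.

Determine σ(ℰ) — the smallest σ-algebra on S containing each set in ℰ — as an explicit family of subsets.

Initial family (4 sets): { ∅, {x₂, x₃, x₅}, {x₁, x₂, x₃, x₄}, S }.
Round 1 adds 3:
  {x₅, x₆}  = ᶜ of {x₁, x₂, x₃, x₄}
  {x₁, x₄, x₆}  = ᶜ of {x₂, x₃, x₅}
  {x₁, x₂, x₃, x₄, x₅}  = {x₂, x₃, x₅} ∪ {x₁, x₂, x₃, x₄}
  — 7 sets.
Round 2 adds 4:
  {x₆}  = ᶜ of {x₁, x₂, x₃, x₄, x₅}
  {x₁, x₄, x₅, x₆}  = {x₅, x₆} ∪ {x₁, x₄, x₆}
  {x₂, x₃, x₅, x₆}  = {x₂, x₃, x₅} ∪ {x₅, x₆}
  {x₁, x₂, x₃, x₄, x₆}  = {x₁, x₂, x₃, x₄} ∪ {x₁, x₄, x₆}
  — 11 sets.
Round 3. New:
  {x₅}  = ᶜ of {x₁, x₂, x₃, x₄, x₆}
  {x₁, x₄}  = ᶜ of {x₂, x₃, x₅, x₆}
  {x₂, x₃}  = ᶜ of {x₁, x₄, x₅, x₆}
  — 14 sets.
Round 4 adds 2:
  {x₁, x₄, x₅}  = {x₁, x₄} ∪ {x₅}
  {x₂, x₃, x₆}  = {x₂, x₃} ∪ {x₆}
  — 16 sets.
Round 5: already closed under ᶜ and ∪.

σ(ℰ) = { ∅, {x₅}, {x₆}, {x₁, x₄}, {x₂, x₃}, {x₅, x₆}, {x₁, x₄, x₅}, {x₁, x₄, x₆}, {x₂, x₃, x₅}, {x₂, x₃, x₆}, {x₁, x₂, x₃, x₄}, {x₁, x₄, x₅, x₆}, {x₂, x₃, x₅, x₆}, {x₁, x₂, x₃, x₄, x₅}, {x₁, x₂, x₃, x₄, x₆}, S }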